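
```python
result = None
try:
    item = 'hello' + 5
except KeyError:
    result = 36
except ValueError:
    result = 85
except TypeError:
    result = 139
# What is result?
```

Step-by-step execution trace:
1. `item = 'hello' + 5` raises TypeError.
2. `except KeyError` does not match TypeError; skipped.
3. `except ValueError` does not match TypeError; skipped.
4. `except TypeError` matches → result = 139.
Result: 139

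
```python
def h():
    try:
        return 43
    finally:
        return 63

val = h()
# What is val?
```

Step-by-step execution trace:
1. `h()` enters try: `return 43` sets pending return value 43.
2. Before returning, `finally: return 63` runs and overrides the pending return.
3. h() returns 63 → val = 63.
Result: 63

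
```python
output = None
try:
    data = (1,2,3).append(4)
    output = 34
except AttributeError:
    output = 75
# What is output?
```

Step-by-step execution trace:
1. `data = (1,2,3).append(4)` raises AttributeError.
2. `output = 34` is not reached.
3. `except AttributeError` matches → output = 75.
Result: 75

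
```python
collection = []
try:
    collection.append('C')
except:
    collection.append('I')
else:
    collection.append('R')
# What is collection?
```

Step-by-step execution trace:
1. try: `collection.append('C')` → collection = ['C']. No exception raised.
2. `except` is skipped.
3. `else` runs (try completed without exception): `collection.append('R')` → collection = ['C', 'R'].
Result: ['C', 'R']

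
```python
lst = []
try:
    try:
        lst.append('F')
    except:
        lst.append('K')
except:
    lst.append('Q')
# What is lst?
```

Step-by-step execution trace:
1. Inner try: `lst.append('F')` → lst = ['F']. No exception raised.
2. Inner `except` is skipped.
3. Inner try completes normally; outer `except` is skipped.
Result: ['F']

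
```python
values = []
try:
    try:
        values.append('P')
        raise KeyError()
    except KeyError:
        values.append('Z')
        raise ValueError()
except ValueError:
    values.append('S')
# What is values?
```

Step-by-step execution trace:
1. Inner try: `values.append('P')` → values = ['P'].
2. `raise KeyError()` raises KeyError.
3. Inner `except KeyError` matches → `values.append('Z')` → values = ['P', 'Z'].
4. `raise ValueError()` raises ValueError; propagates to outer try.
5. Outer `except ValueError` matches → `values.append('S')` → values = ['P', 'Z', 'S'].
Result: ['P', 'Z', 'S']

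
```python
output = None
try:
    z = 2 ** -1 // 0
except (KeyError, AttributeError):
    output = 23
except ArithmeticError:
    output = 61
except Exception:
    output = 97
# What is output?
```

Step-by-step execution trace:
1. `z = 2 ** -1 // 0` raises ZeroDivisionError.
2. `except (KeyError, AttributeError)` does not match ZeroDivisionError; skipped.
3. `except ArithmeticError` matches (ZeroDivisionError is a subclass of ArithmeticError) → output = 61.
4. `except Exception` is not reached.
Result: 61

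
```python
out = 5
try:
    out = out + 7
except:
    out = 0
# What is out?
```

Step-by-step execution trace:
1. out starts at 5.
2. try: `out = out + 7` → out = 12. No exception raised.
3. `except` is skipped.
Result: 12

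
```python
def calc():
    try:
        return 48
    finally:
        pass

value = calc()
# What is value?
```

Step-by-step execution trace:
1. `calc()` enters try: `return 48` sets pending return value 48.
2. Before returning, `finally: pass` runs (no effect).
3. calc() returns 48 → value = 48.
Result: 48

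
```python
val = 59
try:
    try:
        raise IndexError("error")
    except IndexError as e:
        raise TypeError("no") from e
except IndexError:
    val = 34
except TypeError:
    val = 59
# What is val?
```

Step-by-step execution trace:
1. Inner try raises IndexError; inner `except IndexError as e` catches it.
2. `raise TypeError(...) from e` raises TypeError (IndexError is attached as __cause__, but only TypeError is active).
3. Outer `except IndexError` does not match TypeError; skipped.
4. Outer `except TypeError` matches → val = 59.
Result: 59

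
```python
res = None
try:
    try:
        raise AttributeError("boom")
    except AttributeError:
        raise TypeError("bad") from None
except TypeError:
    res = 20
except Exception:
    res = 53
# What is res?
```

Step-by-step execution trace:
1. Inner try raises AttributeError; inner `except AttributeError` catches it.
2. `raise TypeError(...) from None` raises TypeError (from None suppresses __context__, but the active exception is still TypeError).
3. Outer `except TypeError` matches → res = 20.
4. `except Exception` is not reached.
Result: 20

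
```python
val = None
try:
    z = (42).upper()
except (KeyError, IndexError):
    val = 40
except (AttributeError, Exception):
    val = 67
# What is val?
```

Step-by-step execution trace:
1. `z = (42).upper()` raises AttributeError.
2. `except (KeyError, IndexError)` does not match AttributeError; skipped.
3. `except (AttributeError, Exception)` matches (AttributeError is in the tuple) → val = 67.
Result: 67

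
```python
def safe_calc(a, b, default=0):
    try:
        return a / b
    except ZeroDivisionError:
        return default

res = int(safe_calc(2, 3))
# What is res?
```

Step-by-step execution trace:
1. `safe_calc(2, 3)` enters try: `return 2 / 3` → returns 0.6666666666666666. No exception raised.
2. `except ZeroDivisionError` is skipped.
3. `int(0.6666666666666666)` → 0 → res = 0.
Result: 0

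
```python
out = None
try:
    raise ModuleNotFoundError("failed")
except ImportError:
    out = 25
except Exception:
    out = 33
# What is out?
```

Step-by-step execution trace:
1. `raise ModuleNotFoundError(...)` raises ModuleNotFoundError.
2. `except ImportError` matches (ModuleNotFoundError is a subclass of ImportError) → out = 25.
3. `except Exception` is not reached.
Result: 25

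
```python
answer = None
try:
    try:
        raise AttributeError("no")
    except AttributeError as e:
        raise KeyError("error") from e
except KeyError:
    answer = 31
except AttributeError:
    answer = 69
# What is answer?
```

Step-by-step execution trace:
1. Inner try raises AttributeError; inner `except AttributeError as e` catches it.
2. `raise KeyError(...) from e` raises KeyError (AttributeError is attached as __cause__, but only KeyError is active).
3. Outer `except KeyError` matches → answer = 31.
4. `except AttributeError` is not reached.
Result: 31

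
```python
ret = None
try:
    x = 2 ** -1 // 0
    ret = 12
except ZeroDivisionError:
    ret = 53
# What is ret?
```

Step-by-step execution trace:
1. `x = 2 ** -1 // 0` raises ZeroDivisionError.
2. `ret = 12` is not reached.
3. `except ZeroDivisionError` matches → ret = 53.
Result: 53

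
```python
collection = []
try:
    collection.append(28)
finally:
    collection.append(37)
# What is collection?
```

Step-by-step execution trace:
1. try: `collection.append(28)` → collection = [28].
2. The try body completes without raising.
3. finally always runs: `collection.append(37)` → collection = [28, 37].
Result: [28, 37]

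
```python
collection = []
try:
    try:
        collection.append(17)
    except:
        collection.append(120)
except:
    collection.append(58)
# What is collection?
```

Step-by-step execution trace:
1. Inner try: `collection.append(17)` → collection = [17]. No exception raised.
2. Inner `except` is skipped.
3. Inner try completes normally; outer `except` is skipped.
Result: [17]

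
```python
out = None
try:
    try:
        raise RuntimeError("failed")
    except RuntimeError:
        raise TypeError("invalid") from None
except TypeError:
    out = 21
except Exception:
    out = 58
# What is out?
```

Step-by-step execution trace:
1. Inner try raises RuntimeError; inner `except RuntimeError` catches it.
2. `raise TypeError(...) from None` raises TypeError (from None suppresses __context__, but the active exception is still TypeError).
3. Outer `except TypeError` matches → out = 21.
4. `except Exception` is not reached.
Result: 21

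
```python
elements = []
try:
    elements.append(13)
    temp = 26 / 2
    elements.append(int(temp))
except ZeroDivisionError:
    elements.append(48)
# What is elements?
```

Step-by-step execution trace:
1. try: `elements.append(13)` → elements = [13].
2. `temp = 26 / 2` → temp = 13.0. No exception raised.
3. `elements.append(int(temp))` → elements = [13, 13].
4. `except ZeroDivisionError` is skipped (no exception was raised).
Result: [13, 13]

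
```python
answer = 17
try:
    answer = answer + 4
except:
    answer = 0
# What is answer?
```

Step-by-step execution trace:
1. answer starts at 17.
2. try: `answer = answer + 4` → answer = 21. No exception raised.
3. `except` is skipped.
Result: 21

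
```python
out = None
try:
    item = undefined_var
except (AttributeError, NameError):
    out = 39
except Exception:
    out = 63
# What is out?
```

Step-by-step execution trace:
1. `item = undefined_var` raises NameError.
2. `except (AttributeError, NameError)` matches (NameError is in the tuple) → out = 39.
3. `except Exception` is not reached.
Result: 39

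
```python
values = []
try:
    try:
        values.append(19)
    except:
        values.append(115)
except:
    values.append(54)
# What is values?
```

Step-by-step execution trace:
1. Inner try: `values.append(19)` → values = [19]. No exception raised.
2. Inner `except` is skipped.
3. Inner try completes normally; outer `except` is skipped.
Result: [19]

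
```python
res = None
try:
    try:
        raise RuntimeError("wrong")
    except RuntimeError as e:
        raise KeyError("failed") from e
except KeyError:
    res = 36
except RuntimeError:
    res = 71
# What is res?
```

Step-by-step execution trace:
1. Inner try raises RuntimeError; inner `except RuntimeError as e` catches it.
2. `raise KeyError(...) from e` raises KeyError (RuntimeError is attached as __cause__, but only KeyError is active).
3. Outer `except KeyError` matches → res = 36.
4. `except RuntimeError` is not reached.
Result: 36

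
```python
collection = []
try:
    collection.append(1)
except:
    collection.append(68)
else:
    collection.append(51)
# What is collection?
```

Step-by-step execution trace:
1. try: `collection.append(1)` → collection = [1]. No exception raised.
2. `except` is skipped.
3. `else` runs (try completed without exception): `collection.append(51)` → collection = [1, 51].
Result: [1, 51]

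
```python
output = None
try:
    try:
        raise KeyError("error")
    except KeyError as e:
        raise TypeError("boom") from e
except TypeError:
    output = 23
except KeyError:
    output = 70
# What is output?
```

Step-by-step execution trace:
1. Inner try raises KeyError; inner `except KeyError as e` catches it.
2. `raise TypeError(...) from e` raises TypeError (KeyError is attached as __cause__, but only TypeError is active).
3. Outer `except TypeError` matches → output = 23.
4. `except KeyError` is not reached.
Result: 23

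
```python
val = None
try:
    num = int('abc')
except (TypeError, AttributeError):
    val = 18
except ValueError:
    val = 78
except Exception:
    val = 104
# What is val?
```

Step-by-step execution trace:
1. `num = int('abc')` raises ValueError.
2. `except (TypeError, AttributeError)` does not match ValueError; skipped.
3. `except ValueError` matches (exact type match) → val = 78.
4. `except Exception` is not reached.
Result: 78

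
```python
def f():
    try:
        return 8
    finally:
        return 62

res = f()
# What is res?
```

Step-by-step execution trace:
1. `f()` enters try: `return 8` sets pending return value 8.
2. Before returning, `finally: return 62` runs and overrides the pending return.
3. f() returns 62 → res = 62.
Result: 62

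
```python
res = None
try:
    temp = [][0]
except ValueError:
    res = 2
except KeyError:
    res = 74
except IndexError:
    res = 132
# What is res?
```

Step-by-step execution trace:
1. `temp = [][0]` raises IndexError.
2. `except ValueError` does not match IndexError; skipped.
3. `except KeyError` does not match IndexError; skipped.
4. `except IndexError` matches → res = 132.
Result: 132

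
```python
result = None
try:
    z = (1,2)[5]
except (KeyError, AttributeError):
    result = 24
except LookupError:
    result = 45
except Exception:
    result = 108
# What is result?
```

Step-by-step execution trace:
1. `z = (1,2)[5]` raises IndexError.
2. `except (KeyError, AttributeError)` does not match IndexError; skipped.
3. `except LookupError` matches (IndexError is a subclass of LookupError) → result = 45.
4. `except Exception` is not reached.
Result: 45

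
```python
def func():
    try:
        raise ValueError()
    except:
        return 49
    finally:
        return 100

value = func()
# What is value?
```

Step-by-step execution trace:
1. `func()` enters try: `raise ValueError()` raises ValueError.
2. bare `except` matches → `return 49` sets pending return value 49.
3. Before returning, `finally: return 100` runs and overrides the pending return.
4. func() returns 100 → value = 100.
Result: 100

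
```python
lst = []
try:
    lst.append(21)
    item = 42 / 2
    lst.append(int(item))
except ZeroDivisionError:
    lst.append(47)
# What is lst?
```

Step-by-step execution trace:
1. try: `lst.append(21)` → lst = [21].
2. `item = 42 / 2` → item = 21.0. No exception raised.
3. `lst.append(int(item))` → lst = [21, 21].
4. `except ZeroDivisionError` is skipped (no exception was raised).
Result: [21, 21]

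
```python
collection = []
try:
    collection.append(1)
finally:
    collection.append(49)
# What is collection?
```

Step-by-step execution trace:
1. try: `collection.append(1)` → collection = [1].
2. The try body completes without raising.
3. finally always runs: `collection.append(49)` → collection = [1, 49].
Result: [1, 49]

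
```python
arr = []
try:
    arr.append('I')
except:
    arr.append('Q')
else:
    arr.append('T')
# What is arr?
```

Step-by-step execution trace:
1. try: `arr.append('I')` → arr = ['I']. No exception raised.
2. `except` is skipped.
3. `else` runs (try completed without exception): `arr.append('T')` → arr = ['I', 'T'].
Result: ['I', 'T']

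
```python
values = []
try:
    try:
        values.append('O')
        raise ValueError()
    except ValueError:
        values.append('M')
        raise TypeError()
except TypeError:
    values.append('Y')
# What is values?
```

Step-by-step execution trace:
1. Inner try: `values.append('O')` → values = ['O'].
2. `raise ValueError()` raises ValueError.
3. Inner `except ValueError` matches → `values.append('M')` → values = ['O', 'M'].
4. `raise TypeError()` raises TypeError; propagates to outer try.
5. Outer `except TypeError` matches → `values.append('Y')` → values = ['O', 'M', 'Y'].
Result: ['O', 'M', 'Y']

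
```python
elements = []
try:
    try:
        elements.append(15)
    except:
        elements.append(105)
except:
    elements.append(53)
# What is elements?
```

Step-by-step execution trace:
1. Inner try: `elements.append(15)` → elements = [15]. No exception raised.
2. Inner `except` is skipped.
3. Inner try completes normally; outer `except` is skipped.
Result: [15]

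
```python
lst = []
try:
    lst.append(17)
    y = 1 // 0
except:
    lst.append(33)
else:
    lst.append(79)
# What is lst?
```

Step-by-step execution trace:
1. try: `lst.append(17)` → lst = [17].
2. `y = 1 // 0` raises ZeroDivisionError.
3. bare `except` matches → `lst.append(33)` → lst = [17, 33].
4. `else` is skipped (an exception was raised).
Result: [17, 33]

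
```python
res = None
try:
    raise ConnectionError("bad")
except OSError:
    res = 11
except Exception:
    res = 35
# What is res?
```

Step-by-step execution trace:
1. `raise ConnectionError(...)` raises ConnectionError.
2. `except OSError` matches (ConnectionError is a subclass of OSError) → res = 11.
3. `except Exception` is not reached.
Result: 11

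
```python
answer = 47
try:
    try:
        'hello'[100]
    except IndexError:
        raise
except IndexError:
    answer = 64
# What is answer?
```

Step-by-step execution trace:
1. Inner try: `'hello'[100]` raises IndexError.
2. Inner `except IndexError` matches; bare `raise` re-raises the same IndexError.
3. Outer `except IndexError` matches → answer = 64.
Result: 64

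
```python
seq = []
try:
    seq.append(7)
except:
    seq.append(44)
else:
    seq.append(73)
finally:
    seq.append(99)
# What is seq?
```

Step-by-step execution trace:
1. try: `seq.append(7)` → seq = [7]. No exception raised.
2. `except` is skipped.
3. `else` runs: `seq.append(73)` → seq = [7, 73].
4. `finally` always runs: `seq.append(99)` → seq = [7, 73, 99].
Result: [7, 73, 99]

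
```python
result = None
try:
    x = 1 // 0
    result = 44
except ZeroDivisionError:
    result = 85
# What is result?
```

Step-by-step execution trace:
1. `x = 1 // 0` raises ZeroDivisionError.
2. `result = 44` is not reached.
3. `except ZeroDivisionError` matches → result = 85.
Result: 85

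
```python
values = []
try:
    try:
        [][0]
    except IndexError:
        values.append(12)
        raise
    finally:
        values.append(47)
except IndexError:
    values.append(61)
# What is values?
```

Step-by-step execution trace:
1. Inner try: `[][0]` raises IndexError.
2. Inner `except IndexError` matches → `values.append(12)` → values = [12].
3. bare `raise` re-raises IndexError.
4. Inner `finally` runs during unwinding: `values.append(47)` → values = [12, 47].
5. Outer `except IndexError` matches → `values.append(61)` → values = [12, 47, 61].
Result: [12, 47, 61]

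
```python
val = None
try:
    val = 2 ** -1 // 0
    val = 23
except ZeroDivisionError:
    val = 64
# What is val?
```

Step-by-step execution trace:
1. `val = 2 ** -1 // 0` raises ZeroDivisionError.
2. `val = 23` is not reached.
3. `except ZeroDivisionError` matches → val = 64.
Result: 64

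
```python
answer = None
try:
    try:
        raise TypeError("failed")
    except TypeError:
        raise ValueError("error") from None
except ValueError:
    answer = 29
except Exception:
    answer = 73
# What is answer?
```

Step-by-step execution trace:
1. Inner try raises TypeError; inner `except TypeError` catches it.
2. `raise ValueError(...) from None` raises ValueError (from None suppresses __context__, but the active exception is still ValueError).
3. Outer `except ValueError` matches → answer = 29.
4. `except Exception` is not reached.
Result: 29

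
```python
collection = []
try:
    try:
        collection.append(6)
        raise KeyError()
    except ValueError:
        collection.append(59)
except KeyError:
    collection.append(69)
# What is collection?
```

Step-by-step execution trace:
1. Inner try: `collection.append(6)` → collection = [6].
2. `raise KeyError()` raises KeyError.
3. Inner `except ValueError` does not match KeyError; exception propagates to outer try.
4. Outer `except KeyError` matches → `collection.append(69)` → collection = [6, 69].
Result: [6, 69]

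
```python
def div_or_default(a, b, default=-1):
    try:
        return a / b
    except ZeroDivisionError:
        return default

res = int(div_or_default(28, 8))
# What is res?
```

Step-by-step execution trace:
1. `div_or_default(28, 8)` enters try: `return 28 / 8` → returns 3.5. No exception raised.
2. `except ZeroDivisionError` is skipped.
3. `int(3.5)` → 3 → res = 3.
Result: 3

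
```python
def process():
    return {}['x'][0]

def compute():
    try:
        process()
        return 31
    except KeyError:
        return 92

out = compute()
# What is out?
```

Step-by-step execution trace:
1. `compute()` calls `process()`.
2. `process()` evaluates `{}['x'][0]`, which raises KeyError; it propagates to the caller.
3. `return 31` is not reached.
4. `except KeyError` in compute matches → returns 92.
5. out = 92.
Result: 92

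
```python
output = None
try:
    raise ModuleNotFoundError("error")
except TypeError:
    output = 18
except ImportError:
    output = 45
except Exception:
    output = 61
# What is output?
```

Step-by-step execution trace:
1. `raise ModuleNotFoundError(...)` raises ModuleNotFoundError.
2. `except TypeError` does not match (ModuleNotFoundError is not a subclass of TypeError); skipped.
3. `except ImportError` matches (ModuleNotFoundError is a subclass of ImportError) → output = 45.
4. `except Exception` is not reached.
Result: 45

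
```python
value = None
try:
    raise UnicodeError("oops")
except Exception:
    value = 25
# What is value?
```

Step-by-step execution trace:
1. `raise UnicodeError(...)` raises UnicodeError.
2. `except Exception` matches (UnicodeError is a subclass of Exception) → value = 25.
Result: 25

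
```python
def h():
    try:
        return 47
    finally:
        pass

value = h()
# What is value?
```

Step-by-step execution trace:
1. `h()` enters try: `return 47` sets pending return value 47.
2. Before returning, `finally: pass` runs (no effect).
3. h() returns 47 → value = 47.
Result: 47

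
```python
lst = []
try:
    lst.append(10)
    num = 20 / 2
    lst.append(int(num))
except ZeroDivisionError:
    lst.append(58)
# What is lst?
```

Step-by-step execution trace:
1. try: `lst.append(10)` → lst = [10].
2. `num = 20 / 2` → num = 10.0. No exception raised.
3. `lst.append(int(num))` → lst = [10, 10].
4. `except ZeroDivisionError` is skipped (no exception was raised).
Result: [10, 10]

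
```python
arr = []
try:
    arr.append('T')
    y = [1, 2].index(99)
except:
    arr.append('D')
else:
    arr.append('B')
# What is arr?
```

Step-by-step execution trace:
1. try: `arr.append('T')` → arr = ['T'].
2. `y = [1, 2].index(99)` raises ValueError.
3. bare `except` matches → `arr.append('D')` → arr = ['T', 'D'].
4. `else` is skipped (an exception was raised).
Result: ['T', 'D']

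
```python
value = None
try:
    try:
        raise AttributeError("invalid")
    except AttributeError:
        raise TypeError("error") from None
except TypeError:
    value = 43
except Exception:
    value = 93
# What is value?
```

Step-by-step execution trace:
1. Inner try raises AttributeError; inner `except AttributeError` catches it.
2. `raise TypeError(...) from None` raises TypeError (from None suppresses __context__, but the active exception is still TypeError).
3. Outer `except TypeError` matches → value = 43.
4. `except Exception` is not reached.
Result: 43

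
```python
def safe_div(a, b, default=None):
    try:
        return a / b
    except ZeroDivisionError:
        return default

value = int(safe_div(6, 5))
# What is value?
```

Step-by-step execution trace:
1. `safe_div(6, 5)` enters try: `return 6 / 5` → returns 1.2. No exception raised.
2. `except ZeroDivisionError` is skipped.
3. `int(1.2)` → 1 → value = 1.
Result: 1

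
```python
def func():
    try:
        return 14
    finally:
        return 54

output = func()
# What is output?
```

Step-by-step execution trace:
1. `func()` enters try: `return 14` sets pending return value 14.
2. Before returning, `finally: return 54` runs and overrides the pending return.
3. func() returns 54 → output = 54.
Result: 54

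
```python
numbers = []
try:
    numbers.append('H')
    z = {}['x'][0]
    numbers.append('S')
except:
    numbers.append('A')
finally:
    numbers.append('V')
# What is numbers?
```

Step-by-step execution trace:
1. try: `numbers.append('H')` → numbers = ['H'].
2. `z = {}['x'][0]` raises KeyError; `numbers.append('S')` is not reached.
3. bare `except` matches → `numbers.append('A')` → numbers = ['H', 'A'].
4. finally always runs: `numbers.append('V')` → numbers = ['H', 'A', 'V'].
Result: ['H', 'A', 'V']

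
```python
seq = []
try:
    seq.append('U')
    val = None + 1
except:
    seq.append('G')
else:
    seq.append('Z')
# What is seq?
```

Step-by-step execution trace:
1. try: `seq.append('U')` → seq = ['U'].
2. `val = None + 1` raises TypeError.
3. bare `except` matches → `seq.append('G')` → seq = ['U', 'G'].
4. `else` is skipped (an exception was raised).
Result: ['U', 'G']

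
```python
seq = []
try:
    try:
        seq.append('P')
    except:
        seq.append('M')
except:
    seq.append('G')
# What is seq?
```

Step-by-step execution trace:
1. Inner try: `seq.append('P')` → seq = ['P']. No exception raised.
2. Inner `except` is skipped.
3. Inner try completes normally; outer `except` is skipped.
Result: ['P']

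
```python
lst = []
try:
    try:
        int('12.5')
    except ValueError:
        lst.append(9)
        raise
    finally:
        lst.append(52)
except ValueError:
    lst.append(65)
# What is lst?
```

Step-by-step execution trace:
1. Inner try: `int('12.5')` raises ValueError.
2. Inner `except ValueError` matches → `lst.append(9)` → lst = [9].
3. bare `raise` re-raises ValueError.
4. Inner `finally` runs during unwinding: `lst.append(52)` → lst = [9, 52].
5. Outer `except ValueError` matches → `lst.append(65)` → lst = [9, 52, 65].
Result: [9, 52, 65]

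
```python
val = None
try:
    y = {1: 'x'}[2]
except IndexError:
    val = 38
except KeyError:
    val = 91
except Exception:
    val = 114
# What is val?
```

Step-by-step execution trace:
1. `y = {1: 'x'}[2]` raises KeyError.
2. `except IndexError` does not match KeyError; skipped.
3. `except KeyError` matches → val = 91.
4. Remaining except clauses are skipped.
Result: 91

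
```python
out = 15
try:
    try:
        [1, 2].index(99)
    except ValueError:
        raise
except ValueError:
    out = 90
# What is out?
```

Step-by-step execution trace:
1. Inner try: `[1, 2].index(99)` raises ValueError.
2. Inner `except ValueError` matches; bare `raise` re-raises the same ValueError.
3. Outer `except ValueError` matches → out = 90.
Result: 90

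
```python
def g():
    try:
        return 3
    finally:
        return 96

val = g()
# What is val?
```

Step-by-step execution trace:
1. `g()` enters try: `return 3` sets pending return value 3.
2. Before returning, `finally: return 96` runs and overrides the pending return.
3. g() returns 96 → val = 96.
Result: 96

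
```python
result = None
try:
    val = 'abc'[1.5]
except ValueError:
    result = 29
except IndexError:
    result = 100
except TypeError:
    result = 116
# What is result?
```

Step-by-step execution trace:
1. `val = 'abc'[1.5]` raises TypeError.
2. `except ValueError` does not match TypeError; skipped.
3. `except IndexError` does not match TypeError; skipped.
4. `except TypeError` matches → result = 116.
Result: 116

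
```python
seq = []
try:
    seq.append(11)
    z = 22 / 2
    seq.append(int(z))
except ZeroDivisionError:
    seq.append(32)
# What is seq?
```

Step-by-step execution trace:
1. try: `seq.append(11)` → seq = [11].
2. `z = 22 / 2` → z = 11.0. No exception raised.
3. `seq.append(int(z))` → seq = [11, 11].
4. `except ZeroDivisionError` is skipped (no exception was raised).
Result: [11, 11]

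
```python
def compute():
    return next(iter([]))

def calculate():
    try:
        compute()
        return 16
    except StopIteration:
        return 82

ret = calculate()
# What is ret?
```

Step-by-step execution trace:
1. `calculate()` calls `compute()`.
2. `compute()` evaluates `next(iter([]))`, which raises StopIteration; it propagates to the caller.
3. `return 16` is not reached.
4. `except StopIteration` in calculate matches → returns 82.
5. ret = 82.
Result: 82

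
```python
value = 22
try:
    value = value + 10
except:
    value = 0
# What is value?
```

Step-by-step execution trace:
1. value starts at 22.
2. try: `value = value + 10` → value = 32. No exception raised.
3. `except` is skipped.
Result: 32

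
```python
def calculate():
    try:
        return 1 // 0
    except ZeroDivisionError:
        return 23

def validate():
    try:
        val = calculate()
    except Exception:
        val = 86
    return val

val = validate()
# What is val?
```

Step-by-step execution trace:
1. `validate()` calls `calculate()`.
2. In calculate: `1 // 0` raises ZeroDivisionError; `except ZeroDivisionError` catches it → returns 23.
3. In validate: `val = calculate()` → val = 23. No exception reaches validate.
4. `except Exception` is skipped; validate returns 23.
5. val = 23.
Result: 23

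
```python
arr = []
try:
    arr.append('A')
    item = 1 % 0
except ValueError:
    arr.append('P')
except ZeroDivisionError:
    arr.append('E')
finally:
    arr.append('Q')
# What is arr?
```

Step-by-step execution trace:
1. try: `arr.append('A')` → arr = ['A'].
2. `item = 1 % 0` raises ZeroDivisionError.
3. `except ValueError` does not match ZeroDivisionError; skipped.
4. `except ZeroDivisionError` matches → `arr.append('E')` → arr = ['A', 'E'].
5. finally always runs: `arr.append('Q')` → arr = ['A', 'E', 'Q'].
Result: ['A', 'E', 'Q']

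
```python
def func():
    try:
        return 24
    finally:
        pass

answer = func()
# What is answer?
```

Step-by-step execution trace:
1. `func()` enters try: `return 24` sets pending return value 24.
2. Before returning, `finally: pass` runs (no effect).
3. func() returns 24 → answer = 24.
Result: 24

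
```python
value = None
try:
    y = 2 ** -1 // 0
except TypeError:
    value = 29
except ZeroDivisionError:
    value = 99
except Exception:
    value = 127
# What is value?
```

Step-by-step execution trace:
1. `y = 2 ** -1 // 0` raises ZeroDivisionError.
2. `except TypeError` does not match ZeroDivisionError; skipped.
3. `except ZeroDivisionError` matches → value = 99.
4. Remaining except clauses are skipped.
Result: 99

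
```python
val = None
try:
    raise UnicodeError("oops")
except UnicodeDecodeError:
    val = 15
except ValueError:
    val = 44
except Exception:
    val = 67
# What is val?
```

Step-by-step execution trace:
1. `raise UnicodeError(...)` raises UnicodeError.
2. `except UnicodeDecodeError` does not match (UnicodeError is not a subclass of UnicodeDecodeError); skipped.
3. `except ValueError` matches (UnicodeError is a subclass of ValueError) → val = 44.
4. `except Exception` is not reached.
Result: 44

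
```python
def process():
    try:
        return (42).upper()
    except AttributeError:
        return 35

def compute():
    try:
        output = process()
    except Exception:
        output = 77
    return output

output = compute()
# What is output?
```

Step-by-step execution trace:
1. `compute()` calls `process()`.
2. In process: `(42).upper()` raises AttributeError; `except AttributeError` catches it → returns 35.
3. In compute: `output = process()` → output = 35. No exception reaches compute.
4. `except Exception` is skipped; compute returns 35.
5. output = 35.
Result: 35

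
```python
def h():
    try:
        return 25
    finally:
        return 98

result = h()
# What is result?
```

Step-by-step execution trace:
1. `h()` enters try: `return 25` sets pending return value 25.
2. Before returning, `finally: return 98` runs and overrides the pending return.
3. h() returns 98 → result = 98.
Result: 98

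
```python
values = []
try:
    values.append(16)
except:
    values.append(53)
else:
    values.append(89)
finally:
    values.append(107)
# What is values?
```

Step-by-step execution trace:
1. try: `values.append(16)` → values = [16]. No exception raised.
2. `except` is skipped.
3. `else` runs: `values.append(89)` → values = [16, 89].
4. `finally` always runs: `values.append(107)` → values = [16, 89, 107].
Result: [16, 89, 107]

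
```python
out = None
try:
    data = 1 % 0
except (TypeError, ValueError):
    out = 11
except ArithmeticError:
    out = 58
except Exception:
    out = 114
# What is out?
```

Step-by-step execution trace:
1. `data = 1 % 0` raises ZeroDivisionError.
2. `except (TypeError, ValueError)` does not match ZeroDivisionError; skipped.
3. `except ArithmeticError` matches (ZeroDivisionError is a subclass of ArithmeticError) → out = 58.
4. `except Exception` is not reached.
Result: 58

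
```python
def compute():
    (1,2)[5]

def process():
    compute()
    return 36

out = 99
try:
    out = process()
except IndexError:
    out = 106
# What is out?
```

Step-by-step execution trace:
1. out starts at 99.
2. try: `process()` calls `compute()`.
3. `compute()` evaluates `(1,2)[5]`, which raises IndexError; it propagates through process (uncaught).
4. `return 36` in process is not reached; the assignment to out does not complete.
5. `except IndexError` matches → out = 106.
Result: 106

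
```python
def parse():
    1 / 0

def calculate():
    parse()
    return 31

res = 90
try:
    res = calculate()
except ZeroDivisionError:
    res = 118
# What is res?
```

Step-by-step execution trace:
1. res starts at 90.
2. try: `calculate()` calls `parse()`.
3. `parse()` evaluates `1 / 0`, which raises ZeroDivisionError; it propagates through calculate (uncaught).
4. `return 31` in calculate is not reached; the assignment to res does not complete.
5. `except ZeroDivisionError` matches → res = 118.
Result: 118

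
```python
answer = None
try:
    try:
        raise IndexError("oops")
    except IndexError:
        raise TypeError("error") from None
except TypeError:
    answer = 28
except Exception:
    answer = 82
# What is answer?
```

Step-by-step execution trace:
1. Inner try raises IndexError; inner `except IndexError` catches it.
2. `raise TypeError(...) from None` raises TypeError (from None suppresses __context__, but the active exception is still TypeError).
3. Outer `except TypeError` matches → answer = 28.
4. `except Exception` is not reached.
Result: 28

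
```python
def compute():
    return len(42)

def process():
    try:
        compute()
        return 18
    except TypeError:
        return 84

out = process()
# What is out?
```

Step-by-step execution trace:
1. `process()` calls `compute()`.
2. `compute()` evaluates `len(42)`, which raises TypeError; it propagates to the caller.
3. `return 18` is not reached.
4. `except TypeError` in process matches → returns 84.
5. out = 84.
Result: 84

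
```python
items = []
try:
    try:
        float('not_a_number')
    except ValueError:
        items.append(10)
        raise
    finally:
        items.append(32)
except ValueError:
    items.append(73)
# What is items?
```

Step-by-step execution trace:
1. Inner try: `float('not_a_number')` raises ValueError.
2. Inner `except ValueError` matches → `items.append(10)` → items = [10].
3. bare `raise` re-raises ValueError.
4. Inner `finally` runs during unwinding: `items.append(32)` → items = [10, 32].
5. Outer `except ValueError` matches → `items.append(73)` → items = [10, 32, 73].
Result: [10, 32, 73]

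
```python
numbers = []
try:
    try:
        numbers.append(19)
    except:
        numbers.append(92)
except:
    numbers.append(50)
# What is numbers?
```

Step-by-step execution trace:
1. Inner try: `numbers.append(19)` → numbers = [19]. No exception raised.
2. Inner `except` is skipped.
3. Inner try completes normally; outer `except` is skipped.
Result: [19]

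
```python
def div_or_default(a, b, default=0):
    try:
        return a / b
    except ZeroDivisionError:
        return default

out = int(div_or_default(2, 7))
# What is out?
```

Step-by-step execution trace:
1. `div_or_default(2, 7)` enters try: `return 2 / 7` → returns 0.2857142857142857. No exception raised.
2. `except ZeroDivisionError` is skipped.
3. `int(0.2857142857142857)` → 0 → out = 0.
Result: 0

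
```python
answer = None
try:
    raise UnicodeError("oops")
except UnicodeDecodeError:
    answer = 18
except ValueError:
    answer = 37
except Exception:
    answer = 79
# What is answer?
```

Step-by-step execution trace:
1. `raise UnicodeError(...)` raises UnicodeError.
2. `except UnicodeDecodeError` does not match (UnicodeError is not a subclass of UnicodeDecodeError); skipped.
3. `except ValueError` matches (UnicodeError is a subclass of ValueError) → answer = 37.
4. `except Exception` is not reached.
Result: 37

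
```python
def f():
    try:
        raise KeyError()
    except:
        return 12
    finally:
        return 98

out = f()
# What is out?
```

Step-by-step execution trace:
1. `f()` enters try: `raise KeyError()` raises KeyError.
2. bare `except` matches → `return 12` sets pending return value 12.
3. Before returning, `finally: return 98` runs and overrides the pending return.
4. f() returns 98 → out = 98.
Result: 98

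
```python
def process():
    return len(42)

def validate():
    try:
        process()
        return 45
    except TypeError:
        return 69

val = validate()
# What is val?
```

Step-by-step execution trace:
1. `validate()` calls `process()`.
2. `process()` evaluates `len(42)`, which raises TypeError; it propagates to the caller.
3. `return 45` is not reached.
4. `except TypeError` in validate matches → returns 69.
5. val = 69.
Result: 69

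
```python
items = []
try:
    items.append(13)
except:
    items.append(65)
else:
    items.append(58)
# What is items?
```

Step-by-step execution trace:
1. try: `items.append(13)` → items = [13]. No exception raised.
2. `except` is skipped.
3. `else` runs (try completed without exception): `items.append(58)` → items = [13, 58].
Result: [13, 58]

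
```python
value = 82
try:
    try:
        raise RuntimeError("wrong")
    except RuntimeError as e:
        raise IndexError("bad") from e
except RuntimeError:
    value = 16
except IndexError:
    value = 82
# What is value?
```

Step-by-step execution trace:
1. Inner try raises RuntimeError; inner `except RuntimeError as e` catches it.
2. `raise IndexError(...) from e` raises IndexError (RuntimeError is attached as __cause__, but only IndexError is active).
3. Outer `except RuntimeError` does not match IndexError; skipped.
4. Outer `except IndexError` matches → value = 82.
Result: 82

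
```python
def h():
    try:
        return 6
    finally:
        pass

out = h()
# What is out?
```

Step-by-step execution trace:
1. `h()` enters try: `return 6` sets pending return value 6.
2. Before returning, `finally: pass` runs (no effect).
3. h() returns 6 → out = 6.
Result: 6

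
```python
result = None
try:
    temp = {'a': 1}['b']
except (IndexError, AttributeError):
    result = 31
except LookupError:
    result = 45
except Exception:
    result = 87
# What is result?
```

Step-by-step execution trace:
1. `temp = {'a': 1}['b']` raises KeyError.
2. `except (IndexError, AttributeError)` does not match KeyError; skipped.
3. `except LookupError` matches (KeyError is a subclass of LookupError) → result = 45.
4. `except Exception` is not reached.
Result: 45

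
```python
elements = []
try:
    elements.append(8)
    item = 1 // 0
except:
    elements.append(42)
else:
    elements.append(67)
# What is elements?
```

Step-by-step execution trace:
1. try: `elements.append(8)` → elements = [8].
2. `item = 1 // 0` raises ZeroDivisionError.
3. bare `except` matches → `elements.append(42)` → elements = [8, 42].
4. `else` is skipped (an exception was raised).
Result: [8, 42]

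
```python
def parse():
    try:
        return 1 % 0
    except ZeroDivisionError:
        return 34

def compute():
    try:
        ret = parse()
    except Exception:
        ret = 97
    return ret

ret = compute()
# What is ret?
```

Step-by-step execution trace:
1. `compute()` calls `parse()`.
2. In parse: `1 % 0` raises ZeroDivisionError; `except ZeroDivisionError` catches it → returns 34.
3. In compute: `ret = parse()` → ret = 34. No exception reaches compute.
4. `except Exception` is skipped; compute returns 34.
5. ret = 34.
Result: 34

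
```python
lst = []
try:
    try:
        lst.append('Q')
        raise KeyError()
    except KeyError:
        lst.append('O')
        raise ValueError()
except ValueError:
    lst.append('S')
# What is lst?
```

Step-by-step execution trace:
1. Inner try: `lst.append('Q')` → lst = ['Q'].
2. `raise KeyError()` raises KeyError.
3. Inner `except KeyError` matches → `lst.append('O')` → lst = ['Q', 'O'].
4. `raise ValueError()` raises ValueError; propagates to outer try.
5. Outer `except ValueError` matches → `lst.append('S')` → lst = ['Q', 'O', 'S'].
Result: ['Q', 'O', 'S']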